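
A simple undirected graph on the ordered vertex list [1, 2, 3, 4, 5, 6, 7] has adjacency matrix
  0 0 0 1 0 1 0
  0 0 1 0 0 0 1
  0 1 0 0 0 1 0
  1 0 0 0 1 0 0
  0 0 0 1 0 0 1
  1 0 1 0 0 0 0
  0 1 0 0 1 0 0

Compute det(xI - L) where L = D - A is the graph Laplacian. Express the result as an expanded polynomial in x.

x^7 - 14x^6 + 77x^5 - 210x^4 + 294x^3 - 196x^2 + 49x

Each diagonal entry of L is the vertex degree and each off-diagonal entry is -1 where an edge is present, 0 otherwise; in the order [1, 2, 3, 4, 5, 6, 7] the diagonal is [2, 2, 2, 2, 2, 2, 2]. L has integer entries, so p(x) = det(xI - L) has integer coefficients. Expanding the determinant yields x^7 - 14x^6 + 77x^5 - 210x^4 + 294x^3 - 196x^2 + 49x. The coefficient of x^6 equals -trace(L) = -14, matching the sum of degrees. The eigenvalues sum to 14, which equals trace(L) = 2|E|. By the matrix-tree theorem the graph has (1/7) * product of the nonzero eigenvalues = 7 spanning trees.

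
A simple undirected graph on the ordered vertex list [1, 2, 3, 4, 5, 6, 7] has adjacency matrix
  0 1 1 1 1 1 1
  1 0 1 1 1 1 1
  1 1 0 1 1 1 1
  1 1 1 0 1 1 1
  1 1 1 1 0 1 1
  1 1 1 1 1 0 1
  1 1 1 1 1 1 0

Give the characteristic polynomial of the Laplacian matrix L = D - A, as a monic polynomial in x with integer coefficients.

With the vertex order [1, 2, 3, 4, 5, 6, 7], the degrees are [6, 6, 6, 6, 6, 6, 6], giving D = diag(6, 6, 6, 6, 6, 6, 6) and L = D - A. Computing det(xI - L) by cofactor expansion (or equivalently via sum-over-permutations) gives x^7 - 42x^6 + 735x^5 - 6860x^4 + 36015x^3 - 100842x^2 + 117649x. The coefficient of x^6 equals -trace(L) = -42, matching the sum of degrees.

x^7 - 42x^6 + 735x^5 - 6860x^4 + 36015x^3 - 100842x^2 + 117649x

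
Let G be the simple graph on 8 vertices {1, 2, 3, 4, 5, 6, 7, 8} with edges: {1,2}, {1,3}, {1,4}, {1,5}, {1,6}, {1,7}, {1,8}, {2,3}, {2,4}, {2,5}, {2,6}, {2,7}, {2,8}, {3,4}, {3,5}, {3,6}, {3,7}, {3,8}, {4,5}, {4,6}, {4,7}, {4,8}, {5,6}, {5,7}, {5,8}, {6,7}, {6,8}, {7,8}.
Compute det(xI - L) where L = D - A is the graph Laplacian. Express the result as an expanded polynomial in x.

Reading degrees in the order [1, 2, 3, 4, 5, 6, 7, 8] gives [7, 7, 7, 7, 7, 7, 7, 7]; set D = diag(7, 7, 7, 7, 7, 7, 7, 7) and form L = D - A. L has integer entries, so p(x) = det(xI - L) has integer coefficients. Expanding the determinant yields x^8 - 56x^7 + 1344x^6 - 17920x^5 + 143360x^4 - 688128x^3 + 1835008x^2 - 2097152x. Since p(0) = det(-L) = 0, x divides p(x). By the matrix-tree theorem the graph has (1/8) * product of the nonzero eigenvalues = 262144 spanning trees. There is one zero in the spectrum, matching the 1 component.

x^8 - 56x^7 + 1344x^6 - 17920x^5 + 143360x^4 - 688128x^3 + 1835008x^2 - 2097152x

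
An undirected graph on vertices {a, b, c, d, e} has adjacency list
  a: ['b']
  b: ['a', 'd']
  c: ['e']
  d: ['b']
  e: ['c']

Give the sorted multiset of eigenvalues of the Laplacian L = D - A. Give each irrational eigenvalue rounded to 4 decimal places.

[0, 0, 1, 2, 3]

Reading degrees in the order [a, b, c, d, e] gives [1, 2, 1, 1, 1]; set D = diag(1, 2, 1, 1, 1) and form L = D - A. Diagonalising L (or applying a numerical eigensolver to the 5x5 matrix) gives the spectrum above. The 2 zero eigenvalues correspond to the 2 connected components.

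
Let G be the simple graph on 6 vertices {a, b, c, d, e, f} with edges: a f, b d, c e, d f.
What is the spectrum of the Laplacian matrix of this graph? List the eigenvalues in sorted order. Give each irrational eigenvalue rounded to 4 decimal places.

[0, 0, 0.5858, 2, 2, 3.4142]

Each diagonal entry of L is the vertex degree and each off-diagonal entry is -1 where an edge is present, 0 otherwise; in the order [a, b, c, d, e, f] the diagonal is [1, 1, 1, 2, 1, 2]. The multiplicity of 0 as a Laplacian eigenvalue equals the number of connected components. The 2 zero eigenvalues correspond to the 2 connected components. The largest eigenvalue, 3.4142, is at most the vertex count 6.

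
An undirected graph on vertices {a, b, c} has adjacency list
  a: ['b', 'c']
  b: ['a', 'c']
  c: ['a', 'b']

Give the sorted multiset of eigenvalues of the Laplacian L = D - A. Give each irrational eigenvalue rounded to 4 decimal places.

With the vertex order [a, b, c], the degrees are [2, 2, 2], giving D = diag(2, 2, 2) and L = D - A. Since every row of L sums to 0, the all-ones vector is in the kernel and 0 is an eigenvalue. The single zero eigenvalue shows the graph is connected. The eigenvalues sum to 6, which equals trace(L) = 2|E|.

[0, 3, 3]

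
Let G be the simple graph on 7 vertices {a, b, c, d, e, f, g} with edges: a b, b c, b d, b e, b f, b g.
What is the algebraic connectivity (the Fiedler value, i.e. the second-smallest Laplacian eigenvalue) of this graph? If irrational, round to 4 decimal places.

1

Reading degrees in the order [a, b, c, d, e, f, g] gives [1, 6, 1, 1, 1, 1, 1]; set D = diag(1, 6, 1, 1, 1, 1, 1) and form L = D - A. The smallest Laplacian eigenvalue is always 0. The next one, lambda_2 = 1, measures how hard the graph is to disconnect: larger values mean better connectivity. The eigenvalues sum to 12, which equals trace(L) = 2|E|. By the matrix-tree theorem the graph has (1/7) * product of the nonzero eigenvalues = 1 spanning tree.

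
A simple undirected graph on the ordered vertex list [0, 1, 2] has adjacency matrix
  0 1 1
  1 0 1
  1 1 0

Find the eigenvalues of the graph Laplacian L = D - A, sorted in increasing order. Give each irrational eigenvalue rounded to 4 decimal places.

Each diagonal entry of L is the vertex degree and each off-diagonal entry is -1 where an edge is present, 0 otherwise; in the order [0, 1, 2] the diagonal is [2, 2, 2]. L is symmetric positive semidefinite, so every eigenvalue is real and nonnegative. The single zero eigenvalue shows the graph is connected. By the matrix-tree theorem the graph has (1/3) * product of the nonzero eigenvalues = 3 spanning trees. The largest eigenvalue, 3, is at most the vertex count 3.

[0, 3, 3]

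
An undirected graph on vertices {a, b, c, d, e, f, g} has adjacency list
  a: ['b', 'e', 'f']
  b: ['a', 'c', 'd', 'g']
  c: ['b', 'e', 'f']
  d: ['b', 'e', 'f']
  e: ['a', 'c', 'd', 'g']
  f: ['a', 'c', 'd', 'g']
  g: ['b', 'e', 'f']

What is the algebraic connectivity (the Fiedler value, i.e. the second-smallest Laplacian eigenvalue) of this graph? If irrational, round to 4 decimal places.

3

With the vertex order [a, b, c, d, e, f, g], the degrees are [3, 4, 3, 3, 4, 4, 3], giving D = diag(3, 4, 3, 3, 4, 4, 3) and L = D - A. The smallest Laplacian eigenvalue is always 0. The next one, lambda_2 = 3, measures how hard the graph is to disconnect: larger values mean better connectivity. By the matrix-tree theorem the graph has (1/7) * product of the nonzero eigenvalues = 432 spanning trees. There is one zero in the spectrum, matching the 1 component.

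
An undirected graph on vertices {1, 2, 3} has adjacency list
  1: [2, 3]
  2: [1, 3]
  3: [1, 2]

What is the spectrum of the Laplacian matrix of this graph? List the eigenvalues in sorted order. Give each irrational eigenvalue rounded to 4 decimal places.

With the vertex order [1, 2, 3], the degrees are [2, 2, 2], giving D = diag(2, 2, 2) and L = D - A. Diagonalising L (or applying a numerical eigensolver to the 3x3 matrix) gives the spectrum above. By the matrix-tree theorem the graph has (1/3) * product of the nonzero eigenvalues = 3 spanning trees. The largest eigenvalue, 3, is at most the vertex count 3.

[0, 3, 3]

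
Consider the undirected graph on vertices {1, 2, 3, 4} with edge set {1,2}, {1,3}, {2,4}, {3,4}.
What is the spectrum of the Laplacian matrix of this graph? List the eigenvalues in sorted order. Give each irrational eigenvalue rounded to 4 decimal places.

With the vertex order [1, 2, 3, 4], the degrees are [2, 2, 2, 2], giving D = diag(2, 2, 2, 2) and L = D - A. Diagonalising L (or applying a numerical eigensolver to the 4x4 matrix) gives the spectrum above. The single zero eigenvalue shows the graph is connected. By the matrix-tree theorem the graph has (1/4) * product of the nonzero eigenvalues = 4 spanning trees.

[0, 2, 2, 4]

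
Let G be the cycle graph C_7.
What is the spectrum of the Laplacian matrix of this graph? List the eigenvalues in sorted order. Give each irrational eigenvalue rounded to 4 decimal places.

The graph has 7 vertices and degree multiset [2, 2, 2, 2, 2, 2, 2]; D is the diagonal matrix of degrees and L = D - A. The multiplicity of 0 as a Laplacian eigenvalue equals the number of connected components. The eigenvalues sum to 14, which equals trace(L) = 2|E|.

[0, 0.7530, 0.7530, 2.4450, 2.4450, 3.8019, 3.8019]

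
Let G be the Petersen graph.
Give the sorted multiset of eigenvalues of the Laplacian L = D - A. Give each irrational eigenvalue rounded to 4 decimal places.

[0, 2, 2, 2, 2, 2, 5, 5, 5, 5]

The graph has 10 vertices and degree multiset [3, 3, 3, 3, 3, 3, 3, 3, 3, 3]; D is the diagonal matrix of degrees and L = D - A. Diagonalising L (or applying a numerical eigensolver to the 10x10 matrix) gives the spectrum above. The single zero eigenvalue shows the graph is connected. The eigenvalues sum to 30, which equals trace(L) = 2|E|. By the matrix-tree theorem the graph has (1/10) * product of the nonzero eigenvalues = 2000 spanning trees.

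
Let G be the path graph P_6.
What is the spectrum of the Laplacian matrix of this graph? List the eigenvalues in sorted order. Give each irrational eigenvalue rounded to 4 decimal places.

[0, 0.2679, 1, 2, 3, 3.7321]

The graph has 6 vertices and degree multiset [2, 2, 2, 2, 1, 1]; D is the diagonal matrix of degrees and L = D - A. The multiplicity of 0 as a Laplacian eigenvalue equals the number of connected components. The eigenvalues sum to 10, which equals trace(L) = 2|E|.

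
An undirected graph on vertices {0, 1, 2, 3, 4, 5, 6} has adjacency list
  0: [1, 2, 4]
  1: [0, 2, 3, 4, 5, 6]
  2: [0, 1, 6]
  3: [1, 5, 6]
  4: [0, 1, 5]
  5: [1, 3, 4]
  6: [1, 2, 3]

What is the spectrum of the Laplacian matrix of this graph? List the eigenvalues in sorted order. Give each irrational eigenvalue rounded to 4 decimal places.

[0, 2, 2, 4, 4, 5, 7]

Reading degrees in the order [0, 1, 2, 3, 4, 5, 6] gives [3, 6, 3, 3, 3, 3, 3]; set D = diag(3, 6, 3, 3, 3, 3, 3) and form L = D - A. Diagonalising L (or applying a numerical eigensolver to the 7x7 matrix) gives the spectrum above. The single zero eigenvalue shows the graph is connected. There is one zero in the spectrum, matching the 1 component.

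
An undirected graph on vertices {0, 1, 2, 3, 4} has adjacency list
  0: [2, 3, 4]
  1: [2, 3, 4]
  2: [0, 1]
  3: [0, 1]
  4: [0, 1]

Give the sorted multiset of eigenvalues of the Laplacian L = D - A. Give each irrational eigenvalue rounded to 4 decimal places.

Reading degrees in the order [0, 1, 2, 3, 4] gives [3, 3, 2, 2, 2]; set D = diag(3, 3, 2, 2, 2) and form L = D - A. Since every row of L sums to 0, the all-ones vector is in the kernel and 0 is an eigenvalue. There is one zero in the spectrum, matching the 1 component.

[0, 2, 2, 3, 5]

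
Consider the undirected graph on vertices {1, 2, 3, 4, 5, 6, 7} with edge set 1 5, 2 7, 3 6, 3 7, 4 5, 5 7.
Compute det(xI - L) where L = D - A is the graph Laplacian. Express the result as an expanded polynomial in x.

Reading degrees in the order [1, 2, 3, 4, 5, 6, 7] gives [1, 1, 2, 1, 3, 1, 3]; set D = diag(1, 1, 2, 1, 3, 1, 3) and form L = D - A. Computing det(xI - L) by cofactor expansion (or equivalently via sum-over-permutations) gives x^7 - 12x^6 + 53x^5 - 108x^4 + 105x^3 - 46x^2 + 7x. Since p(0) = det(-L) = 0, x divides p(x).

x^7 - 12x^6 + 53x^5 - 108x^4 + 105x^3 - 46x^2 + 7x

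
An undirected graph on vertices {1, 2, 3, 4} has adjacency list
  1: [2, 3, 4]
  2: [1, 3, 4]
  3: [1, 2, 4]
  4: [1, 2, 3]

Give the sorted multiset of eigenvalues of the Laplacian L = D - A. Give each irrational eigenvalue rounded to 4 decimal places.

[0, 4, 4, 4]

With the vertex order [1, 2, 3, 4], the degrees are [3, 3, 3, 3], giving D = diag(3, 3, 3, 3) and L = D - A. Since every row of L sums to 0, the all-ones vector is in the kernel and 0 is an eigenvalue. The single zero eigenvalue shows the graph is connected. There is one zero in the spectrum, matching the 1 component.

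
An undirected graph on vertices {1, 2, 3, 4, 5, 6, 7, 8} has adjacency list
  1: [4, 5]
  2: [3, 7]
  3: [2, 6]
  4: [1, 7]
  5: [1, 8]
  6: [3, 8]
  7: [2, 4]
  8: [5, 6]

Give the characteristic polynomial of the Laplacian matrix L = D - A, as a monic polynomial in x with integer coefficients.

With the vertex order [1, 2, 3, 4, 5, 6, 7, 8], the degrees are [2, 2, 2, 2, 2, 2, 2, 2], giving D = diag(2, 2, 2, 2, 2, 2, 2, 2) and L = D - A. Computing det(xI - L) by cofactor expansion (or equivalently via sum-over-permutations) gives x^8 - 16x^7 + 104x^6 - 352x^5 + 660x^4 - 672x^3 + 336x^2 - 64x. The coefficient of x^7 equals -trace(L) = -16, matching the sum of degrees. The largest eigenvalue, 4, is at most the vertex count 8.

x^8 - 16x^7 + 104x^6 - 352x^5 + 660x^4 - 672x^3 + 336x^2 - 64x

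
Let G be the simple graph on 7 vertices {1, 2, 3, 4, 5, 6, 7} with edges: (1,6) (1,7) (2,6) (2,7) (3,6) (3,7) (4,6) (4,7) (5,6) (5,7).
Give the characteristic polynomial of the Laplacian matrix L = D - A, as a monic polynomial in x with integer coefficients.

Each diagonal entry of L is the vertex degree and each off-diagonal entry is -1 where an edge is present, 0 otherwise; in the order [1, 2, 3, 4, 5, 6, 7] the diagonal is [2, 2, 2, 2, 2, 5, 5]. Computing det(xI - L) by cofactor expansion (or equivalently via sum-over-permutations) gives x^7 - 20x^6 + 155x^5 - 600x^4 + 1240x^3 - 1312x^2 + 560x. The constant term is 0 because L is singular (the all-ones vector lies in its kernel). The eigenvalues sum to 20, which equals trace(L) = 2|E|. By the matrix-tree theorem the graph has (1/7) * product of the nonzero eigenvalues = 80 spanning trees.

x^7 - 20x^6 + 155x^5 - 600x^4 + 1240x^3 - 1312x^2 + 560x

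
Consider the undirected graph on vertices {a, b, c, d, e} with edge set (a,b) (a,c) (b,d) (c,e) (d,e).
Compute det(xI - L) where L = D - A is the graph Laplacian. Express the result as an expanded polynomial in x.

With the vertex order [a, b, c, d, e], the degrees are [2, 2, 2, 2, 2], giving D = diag(2, 2, 2, 2, 2) and L = D - A. L has integer entries, so p(x) = det(xI - L) has integer coefficients. Expanding the determinant yields x^5 - 10x^4 + 35x^3 - 50x^2 + 25x. Since p(0) = det(-L) = 0, x divides p(x). The largest eigenvalue, 3.6180, is at most the vertex count 5.

x^5 - 10x^4 + 35x^3 - 50x^2 + 25x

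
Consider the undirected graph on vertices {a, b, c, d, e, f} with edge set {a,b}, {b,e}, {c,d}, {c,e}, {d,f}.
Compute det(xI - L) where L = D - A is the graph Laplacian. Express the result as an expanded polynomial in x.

x^6 - 10x^5 + 36x^4 - 56x^3 + 35x^2 - 6x

With the vertex order [a, b, c, d, e, f], the degrees are [1, 2, 2, 2, 2, 1], giving D = diag(1, 2, 2, 2, 2, 1) and L = D - A. Computing det(xI - L) by cofactor expansion (or equivalently via sum-over-permutations) gives x^6 - 10x^5 + 36x^4 - 56x^3 + 35x^2 - 6x. The coefficient of x^5 equals -trace(L) = -10, matching the sum of degrees. The eigenvalues sum to 10, which equals trace(L) = 2|E|.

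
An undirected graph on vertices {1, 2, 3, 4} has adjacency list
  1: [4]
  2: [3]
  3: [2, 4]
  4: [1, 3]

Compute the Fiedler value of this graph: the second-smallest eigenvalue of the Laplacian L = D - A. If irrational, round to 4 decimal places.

0.5858

Each diagonal entry of L is the vertex degree and each off-diagonal entry is -1 where an edge is present, 0 otherwise; in the order [1, 2, 3, 4] the diagonal is [1, 1, 2, 2]. The smallest Laplacian eigenvalue is always 0. The next one, lambda_2 = 0.5858, measures how hard the graph is to disconnect: larger values mean better connectivity. By the matrix-tree theorem the graph has (1/4) * product of the nonzero eigenvalues = 1 spanning tree.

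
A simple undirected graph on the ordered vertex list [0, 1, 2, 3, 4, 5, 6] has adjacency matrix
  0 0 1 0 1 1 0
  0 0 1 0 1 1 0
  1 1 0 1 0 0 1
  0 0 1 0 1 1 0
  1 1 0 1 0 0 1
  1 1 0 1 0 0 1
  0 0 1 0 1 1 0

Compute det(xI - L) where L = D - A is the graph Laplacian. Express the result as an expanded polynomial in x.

x^7 - 24x^6 + 234x^5 - 1192x^4 + 3357x^3 - 4968x^2 + 3024x

Each diagonal entry of L is the vertex degree and each off-diagonal entry is -1 where an edge is present, 0 otherwise; in the order [0, 1, 2, 3, 4, 5, 6] the diagonal is [3, 3, 4, 3, 4, 4, 3]. Computing det(xI - L) by cofactor expansion (or equivalently via sum-over-permutations) gives x^7 - 24x^6 + 234x^5 - 1192x^4 + 3357x^3 - 4968x^2 + 3024x. The coefficient of x^6 equals -trace(L) = -24, matching the sum of degrees. By the matrix-tree theorem the graph has (1/7) * product of the nonzero eigenvalues = 432 spanning trees. The largest eigenvalue, 7, is at most the vertex count 7.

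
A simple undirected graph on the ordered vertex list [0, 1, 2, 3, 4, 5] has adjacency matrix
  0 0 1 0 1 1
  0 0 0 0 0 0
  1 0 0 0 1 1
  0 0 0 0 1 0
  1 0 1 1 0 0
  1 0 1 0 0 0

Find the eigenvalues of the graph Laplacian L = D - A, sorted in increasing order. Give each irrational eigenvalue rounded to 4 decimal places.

[0, 0, 0.8299, 2.6889, 4, 4.4812]

With the vertex order [0, 1, 2, 3, 4, 5], the degrees are [3, 0, 3, 1, 3, 2], giving D = diag(3, 0, 3, 1, 3, 2) and L = D - A. L is symmetric positive semidefinite, so every eigenvalue is real and nonnegative. The 2 zero eigenvalues correspond to the 2 connected components. The largest eigenvalue, 4.4812, is at most the vertex count 6.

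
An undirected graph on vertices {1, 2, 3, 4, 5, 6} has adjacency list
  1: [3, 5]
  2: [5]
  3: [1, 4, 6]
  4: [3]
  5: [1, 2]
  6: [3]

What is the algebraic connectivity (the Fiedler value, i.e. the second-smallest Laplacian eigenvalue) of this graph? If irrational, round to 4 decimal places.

With the vertex order [1, 2, 3, 4, 5, 6], the degrees are [2, 1, 3, 1, 2, 1], giving D = diag(2, 1, 3, 1, 2, 1) and L = D - A. Computing the eigenvalues of L and sorting gives [0, 0.3249, 1, 1.4608, 3, 4.2143]. The Fiedler value lambda_2 = 0.3249 is strictly positive, so the graph is connected. There is one zero in the spectrum, matching the 1 component.

0.3249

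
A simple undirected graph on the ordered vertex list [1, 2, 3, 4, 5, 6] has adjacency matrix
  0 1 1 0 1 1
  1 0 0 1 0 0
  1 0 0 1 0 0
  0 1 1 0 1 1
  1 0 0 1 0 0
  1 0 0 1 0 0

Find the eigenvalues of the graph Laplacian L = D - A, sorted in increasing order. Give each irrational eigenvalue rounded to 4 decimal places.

Reading degrees in the order [1, 2, 3, 4, 5, 6] gives [4, 2, 2, 4, 2, 2]; set D = diag(4, 2, 2, 4, 2, 2) and form L = D - A. L is symmetric positive semidefinite, so every eigenvalue is real and nonnegative. The single zero eigenvalue shows the graph is connected. By the matrix-tree theorem the graph has (1/6) * product of the nonzero eigenvalues = 32 spanning trees.

[0, 2, 2, 2, 4, 6]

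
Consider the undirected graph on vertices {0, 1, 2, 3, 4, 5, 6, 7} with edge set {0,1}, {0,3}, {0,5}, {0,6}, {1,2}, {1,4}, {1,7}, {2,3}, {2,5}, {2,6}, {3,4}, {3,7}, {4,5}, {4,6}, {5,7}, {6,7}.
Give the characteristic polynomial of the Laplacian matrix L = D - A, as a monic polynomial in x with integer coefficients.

Reading degrees in the order [0, 1, 2, 3, 4, 5, 6, 7] gives [4, 4, 4, 4, 4, 4, 4, 4]; set D = diag(4, 4, 4, 4, 4, 4, 4, 4) and form L = D - A. Computing det(xI - L) by cofactor expansion (or equivalently via sum-over-permutations) gives x^8 - 32x^7 + 432x^6 - 3200x^5 + 14080x^4 - 36864x^3 + 53248x^2 - 32768x. The constant term is 0 because L is singular (the all-ones vector lies in its kernel).

x^8 - 32x^7 + 432x^6 - 3200x^5 + 14080x^4 - 36864x^3 + 53248x^2 - 32768x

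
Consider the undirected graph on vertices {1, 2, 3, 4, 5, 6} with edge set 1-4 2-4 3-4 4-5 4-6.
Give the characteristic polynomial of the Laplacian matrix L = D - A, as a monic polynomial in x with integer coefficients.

x^6 - 10x^5 + 30x^4 - 40x^3 + 25x^2 - 6x

Each diagonal entry of L is the vertex degree and each off-diagonal entry is -1 where an edge is present, 0 otherwise; in the order [1, 2, 3, 4, 5, 6] the diagonal is [1, 1, 1, 5, 1, 1]. The eigenvalues of L are [0, 1, 1, 1, 1, 6]; the characteristic polynomial is the product of (x - lambda_i), which multiplies out to x^6 - 10x^5 + 30x^4 - 40x^3 + 25x^2 - 6x. The constant term is 0 because L is singular (the all-ones vector lies in its kernel).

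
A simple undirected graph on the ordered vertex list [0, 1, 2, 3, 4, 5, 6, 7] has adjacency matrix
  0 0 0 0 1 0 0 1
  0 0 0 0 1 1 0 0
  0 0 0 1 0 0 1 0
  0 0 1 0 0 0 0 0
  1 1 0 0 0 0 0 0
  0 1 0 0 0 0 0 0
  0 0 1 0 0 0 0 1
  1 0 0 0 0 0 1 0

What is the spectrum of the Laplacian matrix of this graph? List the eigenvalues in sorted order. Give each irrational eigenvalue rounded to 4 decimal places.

[0, 0.1522, 0.5858, 1.2346, 2, 2.7654, 3.4142, 3.8478]

Reading degrees in the order [0, 1, 2, 3, 4, 5, 6, 7] gives [2, 2, 2, 1, 2, 1, 2, 2]; set D = diag(2, 2, 2, 1, 2, 1, 2, 2) and form L = D - A. Since every row of L sums to 0, the all-ones vector is in the kernel and 0 is an eigenvalue.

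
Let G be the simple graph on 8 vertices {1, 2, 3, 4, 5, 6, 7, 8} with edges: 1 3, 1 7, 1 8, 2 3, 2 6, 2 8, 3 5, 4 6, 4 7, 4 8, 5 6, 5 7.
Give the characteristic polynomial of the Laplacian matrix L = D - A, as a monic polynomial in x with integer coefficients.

x^8 - 24x^7 + 240x^6 - 1296x^5 + 4080x^4 - 7488x^3 + 7424x^2 - 3072x

Each diagonal entry of L is the vertex degree and each off-diagonal entry is -1 where an edge is present, 0 otherwise; in the order [1, 2, 3, 4, 5, 6, 7, 8] the diagonal is [3, 3, 3, 3, 3, 3, 3, 3]. The eigenvalues of L are [0, 2, 2, 2, 4, 4, 4, 6]; the characteristic polynomial is the product of (x - lambda_i), which multiplies out to x^8 - 24x^7 + 240x^6 - 1296x^5 + 4080x^4 - 7488x^3 + 7424x^2 - 3072x. The coefficient of x^7 equals -trace(L) = -24, matching the sum of degrees. The eigenvalues sum to 24, which equals trace(L) = 2|E|. By the matrix-tree theorem the graph has (1/8) * product of the nonzero eigenvalues = 384 spanning trees.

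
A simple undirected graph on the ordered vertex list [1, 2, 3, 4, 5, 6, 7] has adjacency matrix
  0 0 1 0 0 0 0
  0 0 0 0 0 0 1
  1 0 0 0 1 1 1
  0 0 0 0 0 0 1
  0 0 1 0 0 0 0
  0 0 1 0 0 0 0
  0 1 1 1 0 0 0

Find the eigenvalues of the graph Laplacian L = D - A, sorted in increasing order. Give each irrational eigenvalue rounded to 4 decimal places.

With the vertex order [1, 2, 3, 4, 5, 6, 7], the degrees are [1, 1, 4, 1, 1, 1, 3], giving D = diag(1, 1, 4, 1, 1, 1, 3) and L = D - A. The multiplicity of 0 as a Laplacian eigenvalue equals the number of connected components. The eigenvalues sum to 12, which equals trace(L) = 2|E|. There is one zero in the spectrum, matching the 1 component.

[0, 0.3983, 1, 1, 1, 3.3399, 5.2618]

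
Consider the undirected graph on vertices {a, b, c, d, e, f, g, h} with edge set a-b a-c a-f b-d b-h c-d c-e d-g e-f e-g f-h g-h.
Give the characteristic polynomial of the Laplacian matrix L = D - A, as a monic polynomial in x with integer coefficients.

Reading degrees in the order [a, b, c, d, e, f, g, h] gives [3, 3, 3, 3, 3, 3, 3, 3]; set D = diag(3, 3, 3, 3, 3, 3, 3, 3) and form L = D - A. Computing det(xI - L) by cofactor expansion (or equivalently via sum-over-permutations) gives x^8 - 24x^7 + 240x^6 - 1296x^5 + 4080x^4 - 7488x^3 + 7424x^2 - 3072x. Since p(0) = det(-L) = 0, x divides p(x). By the matrix-tree theorem the graph has (1/8) * product of the nonzero eigenvalues = 384 spanning trees.

x^8 - 24x^7 + 240x^6 - 1296x^5 + 4080x^4 - 7488x^3 + 7424x^2 - 3072x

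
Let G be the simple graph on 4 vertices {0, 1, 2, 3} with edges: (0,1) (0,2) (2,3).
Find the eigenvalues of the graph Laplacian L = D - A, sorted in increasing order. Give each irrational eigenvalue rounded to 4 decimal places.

Each diagonal entry of L is the vertex degree and each off-diagonal entry is -1 where an edge is present, 0 otherwise; in the order [0, 1, 2, 3] the diagonal is [2, 1, 2, 1]. Diagonalising L (or applying a numerical eigensolver to the 4x4 matrix) gives the spectrum above. The largest eigenvalue, 3.4142, is at most the vertex count 4.

[0, 0.5858, 2, 3.4142]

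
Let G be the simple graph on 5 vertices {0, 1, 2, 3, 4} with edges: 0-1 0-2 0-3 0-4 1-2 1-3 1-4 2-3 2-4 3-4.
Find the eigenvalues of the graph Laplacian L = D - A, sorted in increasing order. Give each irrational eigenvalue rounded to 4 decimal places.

With the vertex order [0, 1, 2, 3, 4], the degrees are [4, 4, 4, 4, 4], giving D = diag(4, 4, 4, 4, 4) and L = D - A. L is symmetric positive semidefinite, so every eigenvalue is real and nonnegative. There is one zero in the spectrum, matching the 1 component. The eigenvalues sum to 20, which equals trace(L) = 2|E|.

[0, 5, 5, 5, 5]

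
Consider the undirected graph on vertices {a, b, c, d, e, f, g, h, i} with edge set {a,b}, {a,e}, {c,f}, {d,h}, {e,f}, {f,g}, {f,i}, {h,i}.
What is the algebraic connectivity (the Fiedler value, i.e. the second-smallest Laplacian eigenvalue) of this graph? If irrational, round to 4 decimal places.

0.1981

Reading degrees in the order [a, b, c, d, e, f, g, h, i] gives [2, 1, 1, 1, 2, 4, 1, 2, 2]; set D = diag(2, 1, 1, 1, 2, 4, 1, 2, 2) and form L = D - A. The sorted Laplacian eigenvalues are [0, 0.1981, 0.4116, 1, 1.4064, 1.5550, 3, 3.2470, 5.1819]; the algebraic connectivity is the second entry, 0.1981. There is one zero in the spectrum, matching the 1 component.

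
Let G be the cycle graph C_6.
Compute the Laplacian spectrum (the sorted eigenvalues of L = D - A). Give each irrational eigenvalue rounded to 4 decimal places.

The graph has 6 vertices and degree multiset [2, 2, 2, 2, 2, 2]; D is the diagonal matrix of degrees and L = D - A. L is symmetric positive semidefinite, so every eigenvalue is real and nonnegative. The single zero eigenvalue shows the graph is connected. The largest eigenvalue, 4, is at most the vertex count 6.

[0, 1, 1, 3, 3, 4]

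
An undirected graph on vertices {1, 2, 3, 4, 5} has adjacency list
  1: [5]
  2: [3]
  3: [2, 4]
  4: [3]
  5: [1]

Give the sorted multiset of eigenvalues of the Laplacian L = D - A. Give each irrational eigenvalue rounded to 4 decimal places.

[0, 0, 1, 2, 3]

With the vertex order [1, 2, 3, 4, 5], the degrees are [1, 1, 2, 1, 1], giving D = diag(1, 1, 2, 1, 1) and L = D - A. Since every row of L sums to 0, the all-ones vector is in the kernel and 0 is an eigenvalue. The 2 zero eigenvalues correspond to the 2 connected components.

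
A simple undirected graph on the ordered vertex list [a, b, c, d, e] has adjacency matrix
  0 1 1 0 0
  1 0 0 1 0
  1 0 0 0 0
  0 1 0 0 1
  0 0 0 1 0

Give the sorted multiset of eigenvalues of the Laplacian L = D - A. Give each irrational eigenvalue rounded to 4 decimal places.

[0, 0.3820, 1.3820, 2.6180, 3.6180]

Each diagonal entry of L is the vertex degree and each off-diagonal entry is -1 where an edge is present, 0 otherwise; in the order [a, b, c, d, e] the diagonal is [2, 2, 1, 2, 1]. L is symmetric positive semidefinite, so every eigenvalue is real and nonnegative. By the matrix-tree theorem the graph has (1/5) * product of the nonzero eigenvalues = 1 spanning tree. The largest eigenvalue, 3.6180, is at most the vertex count 5.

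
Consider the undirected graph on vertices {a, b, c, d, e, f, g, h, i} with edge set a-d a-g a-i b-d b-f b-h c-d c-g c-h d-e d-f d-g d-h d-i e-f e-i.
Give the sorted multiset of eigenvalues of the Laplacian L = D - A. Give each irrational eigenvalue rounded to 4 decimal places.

Reading degrees in the order [a, b, c, d, e, f, g, h, i] gives [3, 3, 3, 8, 3, 3, 3, 3, 3]; set D = diag(3, 3, 3, 8, 3, 3, 3, 3, 3) and form L = D - A. Diagonalising L (or applying a numerical eigensolver to the 9x9 matrix) gives the spectrum above.

[0, 1.5858, 1.5858, 3, 3, 4.4142, 4.4142, 5, 9]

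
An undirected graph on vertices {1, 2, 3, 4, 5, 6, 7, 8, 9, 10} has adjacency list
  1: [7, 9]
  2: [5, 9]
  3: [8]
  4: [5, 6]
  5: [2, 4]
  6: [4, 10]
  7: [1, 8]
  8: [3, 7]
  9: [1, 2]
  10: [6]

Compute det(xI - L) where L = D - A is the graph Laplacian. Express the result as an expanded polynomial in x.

Each diagonal entry of L is the vertex degree and each off-diagonal entry is -1 where an edge is present, 0 otherwise; in the order [1, 2, 3, 4, 5, 6, 7, 8, 9, 10] the diagonal is [2, 2, 1, 2, 2, 2, 2, 2, 2, 1]. L has integer entries, so p(x) = det(xI - L) has integer coefficients. Expanding the determinant yields x^10 - 18x^9 + 136x^8 - 560x^7 + 1365x^6 - 2002x^5 + 1716x^4 - 792x^3 + 165x^2 - 10x. The coefficient of x^9 equals -trace(L) = -18, matching the sum of degrees.

x^10 - 18x^9 + 136x^8 - 560x^7 + 1365x^6 - 2002x^5 + 1716x^4 - 792x^3 + 165x^2 - 10x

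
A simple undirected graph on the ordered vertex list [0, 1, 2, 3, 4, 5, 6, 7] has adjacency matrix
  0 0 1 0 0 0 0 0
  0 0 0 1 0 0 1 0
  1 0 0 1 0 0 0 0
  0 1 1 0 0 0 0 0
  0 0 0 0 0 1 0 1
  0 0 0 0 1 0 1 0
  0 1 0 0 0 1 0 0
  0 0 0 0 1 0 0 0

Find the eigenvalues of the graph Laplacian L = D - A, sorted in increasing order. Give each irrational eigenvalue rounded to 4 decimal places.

[0, 0.1522, 0.5858, 1.2346, 2, 2.7654, 3.4142, 3.8478]

With the vertex order [0, 1, 2, 3, 4, 5, 6, 7], the degrees are [1, 2, 2, 2, 2, 2, 2, 1], giving D = diag(1, 2, 2, 2, 2, 2, 2, 1) and L = D - A. Since every row of L sums to 0, the all-ones vector is in the kernel and 0 is an eigenvalue. The single zero eigenvalue shows the graph is connected. The eigenvalues sum to 14, which equals trace(L) = 2|E|.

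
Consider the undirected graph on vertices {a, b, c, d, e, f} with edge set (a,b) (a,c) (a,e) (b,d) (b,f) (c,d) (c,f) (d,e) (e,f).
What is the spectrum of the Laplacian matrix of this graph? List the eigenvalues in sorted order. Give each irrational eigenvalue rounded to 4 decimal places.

With the vertex order [a, b, c, d, e, f], the degrees are [3, 3, 3, 3, 3, 3], giving D = diag(3, 3, 3, 3, 3, 3) and L = D - A. The multiplicity of 0 as a Laplacian eigenvalue equals the number of connected components. By the matrix-tree theorem the graph has (1/6) * product of the nonzero eigenvalues = 81 spanning trees.

[0, 3, 3, 3, 3, 6]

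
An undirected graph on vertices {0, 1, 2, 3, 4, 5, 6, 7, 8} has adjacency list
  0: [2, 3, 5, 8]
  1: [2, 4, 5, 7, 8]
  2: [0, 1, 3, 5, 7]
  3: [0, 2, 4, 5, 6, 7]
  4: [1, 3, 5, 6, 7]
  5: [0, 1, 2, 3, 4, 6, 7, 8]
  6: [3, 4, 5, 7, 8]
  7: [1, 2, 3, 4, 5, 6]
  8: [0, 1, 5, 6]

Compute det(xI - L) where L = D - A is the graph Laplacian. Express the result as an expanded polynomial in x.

x^9 - 48x^8 + 994x^7 - 11592x^6 + 83216x^5 - 376332x^4 + 1046446x^3 - 1635068x^2 + 1098783x

With the vertex order [0, 1, 2, 3, 4, 5, 6, 7, 8], the degrees are [4, 5, 5, 6, 5, 8, 5, 6, 4], giving D = diag(4, 5, 5, 6, 5, 8, 5, 6, 4) and L = D - A. Computing det(xI - L) by cofactor expansion (or equivalently via sum-over-permutations) gives x^9 - 48x^8 + 994x^7 - 11592x^6 + 83216x^5 - 376332x^4 + 1046446x^3 - 1635068x^2 + 1098783x. Since p(0) = det(-L) = 0, x divides p(x). By the matrix-tree theorem the graph has (1/9) * product of the nonzero eigenvalues = 122087 spanning trees.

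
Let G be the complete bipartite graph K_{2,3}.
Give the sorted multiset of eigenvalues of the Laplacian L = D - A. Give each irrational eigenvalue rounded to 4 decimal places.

The graph has 5 vertices and degree multiset [3, 3, 2, 2, 2]; D is the diagonal matrix of degrees and L = D - A. The multiplicity of 0 as a Laplacian eigenvalue equals the number of connected components. The largest eigenvalue, 5, is at most the vertex count 5.

[0, 2, 2, 3, 5]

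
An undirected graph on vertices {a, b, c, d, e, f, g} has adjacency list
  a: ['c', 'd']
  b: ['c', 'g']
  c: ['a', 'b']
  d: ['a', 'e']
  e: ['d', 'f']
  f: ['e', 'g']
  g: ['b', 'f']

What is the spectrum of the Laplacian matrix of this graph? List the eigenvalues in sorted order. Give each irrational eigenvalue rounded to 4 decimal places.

With the vertex order [a, b, c, d, e, f, g], the degrees are [2, 2, 2, 2, 2, 2, 2], giving D = diag(2, 2, 2, 2, 2, 2, 2) and L = D - A. The multiplicity of 0 as a Laplacian eigenvalue equals the number of connected components. There is one zero in the spectrum, matching the 1 component.

[0, 0.7530, 0.7530, 2.4450, 2.4450, 3.8019, 3.8019]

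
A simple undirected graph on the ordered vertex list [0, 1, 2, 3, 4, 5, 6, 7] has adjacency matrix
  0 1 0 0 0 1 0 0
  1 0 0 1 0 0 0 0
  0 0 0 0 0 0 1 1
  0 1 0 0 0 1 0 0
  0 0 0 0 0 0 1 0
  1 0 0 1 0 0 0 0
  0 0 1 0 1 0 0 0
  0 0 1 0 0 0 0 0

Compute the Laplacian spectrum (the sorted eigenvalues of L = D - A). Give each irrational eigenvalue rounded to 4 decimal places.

With the vertex order [0, 1, 2, 3, 4, 5, 6, 7], the degrees are [2, 2, 2, 2, 1, 2, 2, 1], giving D = diag(2, 2, 2, 2, 1, 2, 2, 1) and L = D - A. Since every row of L sums to 0, the all-ones vector is in the kernel and 0 is an eigenvalue. The 2 zero eigenvalues correspond to the 2 connected components. The eigenvalues sum to 14, which equals trace(L) = 2|E|.

[0, 0, 0.5858, 2, 2, 2, 3.4142, 4]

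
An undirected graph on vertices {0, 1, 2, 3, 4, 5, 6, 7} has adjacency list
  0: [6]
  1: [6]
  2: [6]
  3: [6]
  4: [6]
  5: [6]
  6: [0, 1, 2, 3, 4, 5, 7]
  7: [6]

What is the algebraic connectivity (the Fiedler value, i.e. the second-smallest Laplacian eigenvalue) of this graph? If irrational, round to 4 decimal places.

1

Each diagonal entry of L is the vertex degree and each off-diagonal entry is -1 where an edge is present, 0 otherwise; in the order [0, 1, 2, 3, 4, 5, 6, 7] the diagonal is [1, 1, 1, 1, 1, 1, 7, 1]. The sorted Laplacian eigenvalues are [0, 1, 1, 1, 1, 1, 1, 8]; the algebraic connectivity is the second entry, 1. The largest eigenvalue, 8, is at most the vertex count 8.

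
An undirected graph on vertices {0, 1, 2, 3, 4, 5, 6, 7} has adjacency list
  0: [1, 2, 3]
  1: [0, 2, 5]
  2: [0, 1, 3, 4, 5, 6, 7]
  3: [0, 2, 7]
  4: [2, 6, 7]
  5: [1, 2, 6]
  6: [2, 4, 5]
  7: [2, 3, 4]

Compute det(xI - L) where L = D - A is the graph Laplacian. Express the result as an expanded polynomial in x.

Reading degrees in the order [0, 1, 2, 3, 4, 5, 6, 7] gives [3, 3, 7, 3, 3, 3, 3, 3]; set D = diag(3, 3, 7, 3, 3, 3, 3, 3) and form L = D - A. L has integer entries, so p(x) = det(xI - L) has integer coefficients. Expanding the determinant yields x^8 - 28x^7 + 322x^6 - 1974x^5 + 6965x^4 - 14126x^3 + 15225x^2 - 6728x. The constant term is 0 because L is singular (the all-ones vector lies in its kernel). The largest eigenvalue, 8, is at most the vertex count 8.

x^8 - 28x^7 + 322x^6 - 1974x^5 + 6965x^4 - 14126x^3 + 15225x^2 - 6728x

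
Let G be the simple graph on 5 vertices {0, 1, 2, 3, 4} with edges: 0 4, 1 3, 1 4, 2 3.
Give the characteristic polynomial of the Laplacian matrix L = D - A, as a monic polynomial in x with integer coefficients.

x^5 - 8x^4 + 21x^3 - 20x^2 + 5x

With the vertex order [0, 1, 2, 3, 4], the degrees are [1, 2, 1, 2, 2], giving D = diag(1, 2, 1, 2, 2) and L = D - A. Computing det(xI - L) by cofactor expansion (or equivalently via sum-over-permutations) gives x^5 - 8x^4 + 21x^3 - 20x^2 + 5x. Since p(0) = det(-L) = 0, x divides p(x). There is one zero in the spectrum, matching the 1 component. By the matrix-tree theorem the graph has (1/5) * product of the nonzero eigenvalues = 1 spanning tree.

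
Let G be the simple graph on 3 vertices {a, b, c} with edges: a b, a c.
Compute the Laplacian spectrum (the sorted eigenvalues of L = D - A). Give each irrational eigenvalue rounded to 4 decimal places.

With the vertex order [a, b, c], the degrees are [2, 1, 1], giving D = diag(2, 1, 1) and L = D - A. Diagonalising L (or applying a numerical eigensolver to the 3x3 matrix) gives the spectrum above. By the matrix-tree theorem the graph has (1/3) * product of the nonzero eigenvalues = 1 spanning tree.

[0, 1, 3]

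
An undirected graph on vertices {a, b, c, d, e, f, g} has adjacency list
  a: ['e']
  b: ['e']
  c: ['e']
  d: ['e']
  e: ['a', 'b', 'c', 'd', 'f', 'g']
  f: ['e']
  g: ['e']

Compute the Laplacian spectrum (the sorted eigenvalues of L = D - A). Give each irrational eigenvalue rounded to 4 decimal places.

Reading degrees in the order [a, b, c, d, e, f, g] gives [1, 1, 1, 1, 6, 1, 1]; set D = diag(1, 1, 1, 1, 6, 1, 1) and form L = D - A. L is symmetric positive semidefinite, so every eigenvalue is real and nonnegative.

[0, 1, 1, 1, 1, 1, 7]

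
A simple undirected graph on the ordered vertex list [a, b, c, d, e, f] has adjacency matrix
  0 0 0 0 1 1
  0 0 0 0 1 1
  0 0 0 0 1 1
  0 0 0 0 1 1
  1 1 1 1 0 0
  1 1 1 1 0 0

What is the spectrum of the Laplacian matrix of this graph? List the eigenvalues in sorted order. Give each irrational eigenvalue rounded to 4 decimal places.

With the vertex order [a, b, c, d, e, f], the degrees are [2, 2, 2, 2, 4, 4], giving D = diag(2, 2, 2, 2, 4, 4) and L = D - A. The multiplicity of 0 as a Laplacian eigenvalue equals the number of connected components. The eigenvalues sum to 16, which equals trace(L) = 2|E|.

[0, 2, 2, 2, 4, 6]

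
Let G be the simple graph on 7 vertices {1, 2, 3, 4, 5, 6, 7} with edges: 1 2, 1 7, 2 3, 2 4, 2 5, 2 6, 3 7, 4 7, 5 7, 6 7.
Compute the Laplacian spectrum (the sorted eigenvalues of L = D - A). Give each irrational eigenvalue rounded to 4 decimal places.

[0, 2, 2, 2, 2, 5, 7]

Each diagonal entry of L is the vertex degree and each off-diagonal entry is -1 where an edge is present, 0 otherwise; in the order [1, 2, 3, 4, 5, 6, 7] the diagonal is [2, 5, 2, 2, 2, 2, 5]. The multiplicity of 0 as a Laplacian eigenvalue equals the number of connected components. The eigenvalues sum to 20, which equals trace(L) = 2|E|.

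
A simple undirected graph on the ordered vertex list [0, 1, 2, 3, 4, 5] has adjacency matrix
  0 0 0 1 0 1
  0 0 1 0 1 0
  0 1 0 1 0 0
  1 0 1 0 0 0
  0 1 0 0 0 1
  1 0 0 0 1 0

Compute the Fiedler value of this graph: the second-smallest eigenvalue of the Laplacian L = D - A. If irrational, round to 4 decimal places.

Each diagonal entry of L is the vertex degree and each off-diagonal entry is -1 where an edge is present, 0 otherwise; in the order [0, 1, 2, 3, 4, 5] the diagonal is [2, 2, 2, 2, 2, 2]. Computing the eigenvalues of L and sorting gives [0, 1, 1, 3, 3, 4]. The Fiedler value lambda_2 = 1 is strictly positive, so the graph is connected.

1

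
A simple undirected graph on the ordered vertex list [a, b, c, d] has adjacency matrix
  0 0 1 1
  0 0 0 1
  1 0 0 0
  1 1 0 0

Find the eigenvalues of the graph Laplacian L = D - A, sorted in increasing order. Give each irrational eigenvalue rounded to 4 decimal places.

Each diagonal entry of L is the vertex degree and each off-diagonal entry is -1 where an edge is present, 0 otherwise; in the order [a, b, c, d] the diagonal is [2, 1, 1, 2]. Diagonalising L (or applying a numerical eigensolver to the 4x4 matrix) gives the spectrum above.

[0, 0.5858, 2, 3.4142]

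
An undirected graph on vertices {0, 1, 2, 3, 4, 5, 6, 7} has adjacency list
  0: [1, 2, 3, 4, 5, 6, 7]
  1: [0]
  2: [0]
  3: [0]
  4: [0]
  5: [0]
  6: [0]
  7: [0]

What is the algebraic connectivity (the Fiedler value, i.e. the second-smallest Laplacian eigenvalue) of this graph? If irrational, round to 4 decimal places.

1

Reading degrees in the order [0, 1, 2, 3, 4, 5, 6, 7] gives [7, 1, 1, 1, 1, 1, 1, 1]; set D = diag(7, 1, 1, 1, 1, 1, 1, 1) and form L = D - A. The smallest Laplacian eigenvalue is always 0. The next one, lambda_2 = 1, measures how hard the graph is to disconnect: larger values mean better connectivity. The largest eigenvalue, 8, is at most the vertex count 8. There is one zero in the spectrum, matching the 1 component.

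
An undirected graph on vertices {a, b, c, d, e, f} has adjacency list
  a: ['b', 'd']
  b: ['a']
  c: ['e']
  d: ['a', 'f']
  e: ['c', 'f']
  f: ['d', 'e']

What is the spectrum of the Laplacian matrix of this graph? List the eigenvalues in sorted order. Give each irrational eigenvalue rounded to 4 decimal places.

Each diagonal entry of L is the vertex degree and each off-diagonal entry is -1 where an edge is present, 0 otherwise; in the order [a, b, c, d, e, f] the diagonal is [2, 1, 1, 2, 2, 2]. Diagonalising L (or applying a numerical eigensolver to the 6x6 matrix) gives the spectrum above. The single zero eigenvalue shows the graph is connected. There is one zero in the spectrum, matching the 1 component.

[0, 0.2679, 1, 2, 3, 3.7321]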